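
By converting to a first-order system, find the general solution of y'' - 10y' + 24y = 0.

Let x_1 = y, x_2 = y'. Then x_1' = x_2 and x_2' = -24x_1 + 10x_2.
A = [[0,1],[-24,10]]; det(A-λI) = λ^2 - 10λ + 24.
Eigenvalues λ = 4, 6 with eigenvectors (1,4), (1,6).

y(t) = K_1e^(4t) + K_2e^(6t)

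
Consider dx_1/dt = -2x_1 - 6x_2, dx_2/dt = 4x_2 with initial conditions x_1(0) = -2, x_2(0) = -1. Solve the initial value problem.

Coefficient matrix A = [[-2, -6], [0, 4]].
Characteristic polynomial det(A - λI) = λ^2 - 2λ - 8 = 0.
Eigenvalues λ = 4, -2.
For λ=4: (A-λI) row 1 is [-6, -6], so an eigenvector is (-1, 1).
For λ=-2: (A-λI) row 1 is [0, -6], so an eigenvector is (1, 0).
General solution: c_1e^(4t)(-1,1) + c_2e^(-2t)(1,0).
Applying x_1(0)=-2, x_2(0)=-1 gives c_1=-1, c_2=-3.

x_1(t) = e^(4t) - 3e^(-2t), x_2(t) = -e^(4t)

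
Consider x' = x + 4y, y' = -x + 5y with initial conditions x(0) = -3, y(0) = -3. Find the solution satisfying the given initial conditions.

Coefficient matrix A = [[1, 4], [-1, 5]].
Characteristic polynomial det(A - λI) = λ^2 - 6λ + 9 = 0.
Single eigenvalue λ = 3 with algebraic multiplicity 2.
Eigenvector v = (-2,-1); generalized eigenvector w with (A-λI)w=v is (1,0).
General solution: e^(3t)[c_1·v + c_2·(t·v + w)].
Applying x(0)=-3, y(0)=-3 gives c_1=3, c_2=3.

x(t) = -6te^(3t) - 3e^(3t), y(t) = -3te^(3t) - 3e^(3t)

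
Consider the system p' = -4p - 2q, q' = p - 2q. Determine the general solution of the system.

Coefficient matrix A = [[-4, -2], [1, -2]].
Characteristic polynomial det(A - λI) = λ^2 + 6λ + 10 = 0.
Eigenvalues λ = -3 ± i (complex conjugate pair).
For λ=-3+i: an eigenvector is (-1,0) - i(1,-1) = (-1 - i, 0 + i).
A real fundamental pair from Re and Im of e^((-3+i)t)v: X_1 = e^(-3t)(cos(t)·(-1,0) + sin(t)·(1,-1)), X_2 = e^(-3t)(sin(t)·(-1,0) - cos(t)·(1,-1)).
General solution: C_1X_1 + C_2X_2.

p(t) = C_1e^(-3t)sin(t) - C_1e^(-3t)cos(t) - C_2e^(-3t)sin(t) - C_2e^(-3t)cos(t), q(t) = -C_1e^(-3t)sin(t) + C_2e^(-3t)cos(t)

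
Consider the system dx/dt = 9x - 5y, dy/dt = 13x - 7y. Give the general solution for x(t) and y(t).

Coefficient matrix A = [[9, -5], [13, -7]].
Characteristic polynomial det(A - λI) = λ^2 - 2λ + 2 = 0.
Eigenvalues λ = 1 ± i (complex conjugate pair).
For λ=1+i: an eigenvector is (1,2) - i(-2,-3) = (1 + 2i, 2 + 3i).
A real fundamental pair from Re and Im of e^((1+i)t)v: X_1 = e^(t)(cos(t)·(1,2) + sin(t)·(-2,-3)), X_2 = e^(t)(sin(t)·(1,2) - cos(t)·(-2,-3)).
General solution: c_1X_1 + c_2X_2.

x(t) = -2c_1e^(t)sin(t) + c_1e^(t)cos(t) + c_2e^(t)sin(t) + 2c_2e^(t)cos(t), y(t) = -3c_1e^(t)sin(t) + 2c_1e^(t)cos(t) + 2c_2e^(t)sin(t) + 3c_2e^(t)cos(t)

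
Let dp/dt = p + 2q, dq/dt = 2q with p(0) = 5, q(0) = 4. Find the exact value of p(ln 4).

116

A = [[1,2],[0,2]]; eigenvalues λ = 1, 2.
Eigenvectors: (1,0) for λ=1, (2,1) for λ=2.
From the initial condition, c_1 = -3, c_2 = 4.
p(ln 4) = (-3)(4^1)(1) + (4)(4^2)(2) = 116.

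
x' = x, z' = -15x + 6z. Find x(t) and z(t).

Coefficient matrix A = [[1, 0], [-15, 6]].
Characteristic polynomial det(A - λI) = λ^2 - 7λ + 6 = 0.
Eigenvalues λ = 1, 6.
For λ=1: (A-λI) row 2 is [-15, 5], so an eigenvector is (1, 3).
For λ=6: (A-λI) row 1 is [-5, 0], so an eigenvector is (0, -1).
General solution: K_1e^(t)(1,3) + K_2e^(6t)(0,-1).

x(t) = K_1e^(t), z(t) = 3K_1e^(t) - K_2e^(6t)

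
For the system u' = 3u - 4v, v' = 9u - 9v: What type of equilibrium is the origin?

A = [[3,-4],[9,-9]]; det(A-λI) = λ^2 + 6λ + 9.
repeated λ = -3 with a single eigenvector.

stable improper node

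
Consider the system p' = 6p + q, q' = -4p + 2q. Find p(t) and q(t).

Coefficient matrix A = [[6, 1], [-4, 2]].
Characteristic polynomial det(A - λI) = λ^2 - 8λ + 16 = 0.
Single eigenvalue λ = 4 with algebraic multiplicity 2.
Eigenvector v = (-1,2); generalized eigenvector w with (A-λI)w=v is (0,-1).
General solution: e^(4t)[K_1·v + K_2·(t·v + w)].

p(t) = -K_1e^(4t) - K_2te^(4t), q(t) = 2K_1e^(4t) + 2K_2te^(4t) - K_2e^(4t)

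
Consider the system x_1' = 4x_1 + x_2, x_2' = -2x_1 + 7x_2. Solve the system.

Coefficient matrix A = [[4, 1], [-2, 7]].
Characteristic polynomial det(A - λI) = λ^2 - 11λ + 30 = 0.
Eigenvalues λ = 6, 5.
For λ=6: (A-λI) row 1 is [-2, 1], so an eigenvector is (-1, -2).
For λ=5: (A-λI) row 1 is [-1, 1], so an eigenvector is (1, 1).
General solution: c_1e^(6t)(-1,-2) + c_2e^(5t)(1,1).

x_1(t) = -c_1e^(6t) + c_2e^(5t), x_2(t) = -2c_1e^(6t) + c_2e^(5t)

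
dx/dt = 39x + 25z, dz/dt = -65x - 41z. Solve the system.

x(t) = C_1e^(-t)sin(5t) + 2C_1e^(-t)cos(5t) + 2C_2e^(-t)sin(5t) - C_2e^(-t)cos(5t), z(t) = -2C_1e^(-t)sin(5t) - 3C_1e^(-t)cos(5t) - 3C_2e^(-t)sin(5t) + 2C_2e^(-t)cos(5t)

Coefficient matrix A = [[39, 25], [-65, -41]].
Characteristic polynomial det(A - λI) = λ^2 + 2λ + 26 = 0.
Eigenvalues λ = -1 ± 5i (complex conjugate pair).
For λ=-1+5i: an eigenvector is (2,-3) - i(1,-2) = (2 - i, -3 + 2i).
A real fundamental pair from Re and Im of e^((-1+5i)t)v: X_1 = e^(-t)(cos(5t)·(2,-3) + sin(5t)·(1,-2)), X_2 = e^(-t)(sin(5t)·(2,-3) - cos(5t)·(1,-2)).
General solution: C_1X_1 + C_2X_2.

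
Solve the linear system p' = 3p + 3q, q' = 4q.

p(t) = -3C_1e^(4t) - C_2e^(3t), q(t) = -C_1e^(4t)

Coefficient matrix A = [[3, 3], [0, 4]].
Characteristic polynomial det(A - λI) = λ^2 - 7λ + 12 = 0.
Eigenvalues λ = 4, 3.
For λ=4: (A-λI) row 1 is [-1, 3], so an eigenvector is (-3, -1).
For λ=3: (A-λI) row 1 is [0, 3], so an eigenvector is (-1, 0).
General solution: C_1e^(4t)(-3,-1) + C_2e^(3t)(-1,0).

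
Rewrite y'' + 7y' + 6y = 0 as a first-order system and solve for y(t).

Let x_1 = y, x_2 = y'. Then x_1' = x_2 and x_2' = -6x_1 - 7x_2.
A = [[0,1],[-6,-7]]; det(A-λI) = λ^2 + 7λ + 6.
Eigenvalues λ = -6, -1 with eigenvectors (1,-6), (1,-1).

y(t) = C_1e^(-6t) + C_2e^(-t)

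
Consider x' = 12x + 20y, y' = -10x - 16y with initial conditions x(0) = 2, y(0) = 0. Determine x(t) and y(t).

x(t) = 14e^(-2t)sin(2t) + 2e^(-2t)cos(2t), y(t) = -10e^(-2t)sin(2t)

Coefficient matrix A = [[12, 20], [-10, -16]].
Characteristic polynomial det(A - λI) = λ^2 + 4λ + 8 = 0.
Eigenvalues λ = -2 ± 2i (complex conjugate pair).
For λ=-2+2i: an eigenvector is (3,-2) - i(1,-1) = (3 - i, -2 + i).
A real fundamental pair from Re and Im of e^((-2+2i)t)v: X_1 = e^(-2t)(cos(2t)·(3,-2) + sin(2t)·(1,-1)), X_2 = e^(-2t)(sin(2t)·(3,-2) - cos(2t)·(1,-1)).
General solution: K_1X_1 + K_2X_2.
Applying x(0)=2, y(0)=0 gives K_1=2, K_2=4.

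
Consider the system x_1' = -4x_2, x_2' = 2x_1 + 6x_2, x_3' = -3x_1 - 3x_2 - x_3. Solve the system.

Coefficient matrix A = [[0, -4, 0], [2, 6, 0], [-3, -3, -1]].
det(A - λI) = 0 gives eigenvalues λ = 2, -1, 4.
For λ=2: eigenvector (2,-1,-1).
For λ=-1: eigenvector (0,0,1).
For λ=4: eigenvector (-1,1,0).
General solution: c_1e^(2t)(2,-1,-1) + c_2e^(-t)(0,0,1) + c_3e^(4t)(-1,1,0).

x_1(t) = 2c_1e^(2t) - c_3e^(4t), x_2(t) = -c_1e^(2t) + c_3e^(4t), x_3(t) = -c_1e^(2t) + c_2e^(-t)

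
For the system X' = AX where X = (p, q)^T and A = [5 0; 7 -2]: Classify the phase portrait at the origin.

saddle

A = [[5,0],[7,-2]]; det(A-λI) = λ^2 - 3λ - 10.
λ = -2, 5: opposite signs.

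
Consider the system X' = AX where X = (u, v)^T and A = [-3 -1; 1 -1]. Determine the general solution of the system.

u(t) = K_1e^(-2t) + K_2te^(-2t) - 3K_2e^(-2t), v(t) = -K_1e^(-2t) - K_2te^(-2t) + 2K_2e^(-2t)

Coefficient matrix A = [[-3, -1], [1, -1]].
Characteristic polynomial det(A - λI) = λ^2 + 4λ + 4 = 0.
Single eigenvalue λ = -2 with algebraic multiplicity 2.
Eigenvector v = (1,-1); generalized eigenvector w with (A-λI)w=v is (-3,2).
General solution: e^(-2t)[K_1·v + K_2·(t·v + w)].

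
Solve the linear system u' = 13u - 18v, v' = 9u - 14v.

Coefficient matrix A = [[13, -18], [9, -14]].
Characteristic polynomial det(A - λI) = λ^2 + λ - 20 = 0.
Eigenvalues λ = 4, -5.
For λ=4: (A-λI) row 1 is [9, -18], so an eigenvector is (-2, -1).
For λ=-5: (A-λI) row 1 is [18, -18], so an eigenvector is (1, 1).
General solution: c_1e^(4t)(-2,-1) + c_2e^(-5t)(1,1).

u(t) = -2c_1e^(4t) + c_2e^(-5t), v(t) = -c_1e^(4t) + c_2e^(-5t)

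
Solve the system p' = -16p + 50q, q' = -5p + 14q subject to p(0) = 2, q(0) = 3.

p(t) = 24e^(-t)sin(5t) + 2e^(-t)cos(5t), q(t) = 7e^(-t)sin(5t) + 3e^(-t)cos(5t)

Coefficient matrix A = [[-16, 50], [-5, 14]].
Characteristic polynomial det(A - λI) = λ^2 + 2λ + 26 = 0.
Eigenvalues λ = -1 ± 5i (complex conjugate pair).
For λ=-1+5i: an eigenvector is (1,0) - i(-3,-1) = (1 + 3i, 0 + i).
A real fundamental pair from Re and Im of e^((-1+5i)t)v: X_1 = e^(-t)(cos(5t)·(1,0) + sin(5t)·(-3,-1)), X_2 = e^(-t)(sin(5t)·(1,0) - cos(5t)·(-3,-1)).
General solution: c_1X_1 + c_2X_2.
Applying p(0)=2, q(0)=3 gives c_1=-7, c_2=3.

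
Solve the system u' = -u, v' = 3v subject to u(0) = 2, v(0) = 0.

u(t) = 2e^(-t), v(t) = 0

Coefficient matrix A = [[-1, 0], [0, 3]].
Characteristic polynomial det(A - λI) = λ^2 - 2λ - 3 = 0.
Eigenvalues λ = 3, -1.
For λ=3: (A-λI) row 1 is [-4, 0], so an eigenvector is (0, -1).
For λ=-1: (A-λI) row 2 is [0, 4], so an eigenvector is (1, 0).
General solution: C_1e^(3t)(0,-1) + C_2e^(-t)(1,0).
Applying u(0)=2, v(0)=0 gives C_1=0, C_2=2.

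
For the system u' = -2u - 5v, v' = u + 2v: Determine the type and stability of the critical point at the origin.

center

A = [[-2,-5],[1,2]]; det(A-λI) = λ^2 + 1.
λ = 0 ± i: zero real part.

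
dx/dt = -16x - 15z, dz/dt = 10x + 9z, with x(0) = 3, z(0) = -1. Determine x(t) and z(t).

Coefficient matrix A = [[-16, -15], [10, 9]].
Characteristic polynomial det(A - λI) = λ^2 + 7λ + 6 = 0.
Eigenvalues λ = -1, -6.
For λ=-1: (A-λI) row 1 is [-15, -15], so an eigenvector is (1, -1).
For λ=-6: (A-λI) row 1 is [-10, -15], so an eigenvector is (-3, 2).
General solution: c_1e^(-t)(1,-1) + c_2e^(-6t)(-3,2).
Applying x(0)=3, z(0)=-1 gives c_1=-3, c_2=-2.

x(t) = -3e^(-t) + 6e^(-6t), z(t) = 3e^(-t) - 4e^(-6t)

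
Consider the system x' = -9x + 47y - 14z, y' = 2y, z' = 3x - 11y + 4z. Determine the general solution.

Coefficient matrix A = [[-9, 47, -14], [0, 2, 0], [3, -11, 4]].
det(A - λI) = 0 gives eigenvalues λ = -3, 2, -2.
For λ=-3: eigenvector (7,0,-3).
For λ=2: eigenvector (3,1,1).
For λ=-2: eigenvector (-2,0,1).
General solution: K_1e^(-3t)(7,0,-3) + K_2e^(2t)(3,1,1) + K_3e^(-2t)(-2,0,1).

x(t) = 7K_1e^(-3t) + 3K_2e^(2t) - 2K_3e^(-2t), y(t) = K_2e^(2t), z(t) = -3K_1e^(-3t) + K_2e^(2t) + K_3e^(-2t)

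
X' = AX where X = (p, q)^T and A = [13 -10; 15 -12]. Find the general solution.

p(t) = 2K_1e^(-2t) - K_2e^(3t), q(t) = 3K_1e^(-2t) - K_2e^(3t)

Coefficient matrix A = [[13, -10], [15, -12]].
Characteristic polynomial det(A - λI) = λ^2 - λ - 6 = 0.
Eigenvalues λ = -2, 3.
For λ=-2: (A-λI) row 1 is [15, -10], so an eigenvector is (2, 3).
For λ=3: (A-λI) row 1 is [10, -10], so an eigenvector is (-1, -1).
General solution: K_1e^(-2t)(2,3) + K_2e^(3t)(-1,-1).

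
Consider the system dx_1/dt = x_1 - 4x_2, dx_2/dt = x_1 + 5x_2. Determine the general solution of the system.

x_1(t) = 2C_1e^(3t) + 2C_2te^(3t) - C_2e^(3t), x_2(t) = -C_1e^(3t) - C_2te^(3t)

Coefficient matrix A = [[1, -4], [1, 5]].
Characteristic polynomial det(A - λI) = λ^2 - 6λ + 9 = 0.
Single eigenvalue λ = 3 with algebraic multiplicity 2.
Eigenvector v = (2,-1); generalized eigenvector w with (A-λI)w=v is (-1,0).
General solution: e^(3t)[C_1·v + C_2·(t·v + w)].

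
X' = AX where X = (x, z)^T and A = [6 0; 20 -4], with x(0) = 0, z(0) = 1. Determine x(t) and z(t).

Coefficient matrix A = [[6, 0], [20, -4]].
Characteristic polynomial det(A - λI) = λ^2 - 2λ - 24 = 0.
Eigenvalues λ = -4, 6.
For λ=-4: (A-λI) row 1 is [10, 0], so an eigenvector is (0, 1).
For λ=6: (A-λI) row 2 is [20, -10], so an eigenvector is (-1, -2).
General solution: K_1e^(-4t)(0,1) + K_2e^(6t)(-1,-2).
Applying x(0)=0, z(0)=1 gives K_1=1, K_2=0.

x(t) = 0, z(t) = e^(-4t)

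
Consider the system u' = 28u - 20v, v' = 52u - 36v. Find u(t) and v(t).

u(t) = -c_1e^(-4t)sin(4t) - 2c_1e^(-4t)cos(4t) - 2c_2e^(-4t)sin(4t) + c_2e^(-4t)cos(4t), v(t) = -2c_1e^(-4t)sin(4t) - 3c_1e^(-4t)cos(4t) - 3c_2e^(-4t)sin(4t) + 2c_2e^(-4t)cos(4t)

Coefficient matrix A = [[28, -20], [52, -36]].
Characteristic polynomial det(A - λI) = λ^2 + 8λ + 32 = 0.
Eigenvalues λ = -4 ± 4i (complex conjugate pair).
For λ=-4+4i: an eigenvector is (-2,-3) - i(-1,-2) = (-2 + i, -3 + 2i).
A real fundamental pair from Re and Im of e^((-4+4i)t)v: X_1 = e^(-4t)(cos(4t)·(-2,-3) + sin(4t)·(-1,-2)), X_2 = e^(-4t)(sin(4t)·(-2,-3) - cos(4t)·(-1,-2)).
General solution: c_1X_1 + c_2X_2.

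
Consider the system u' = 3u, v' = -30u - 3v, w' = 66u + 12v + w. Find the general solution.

u(t) = c_1e^(3t), v(t) = -5c_1e^(3t) + c_2e^(-3t), w(t) = 3c_1e^(3t) - 3c_2e^(-3t) + c_3e^(t)

Coefficient matrix A = [[3, 0, 0], [-30, -3, 0], [66, 12, 1]].
det(A - λI) = 0 gives eigenvalues λ = 3, -3, 1.
For λ=3: eigenvector (1,-5,3).
For λ=-3: eigenvector (0,1,-3).
For λ=1: eigenvector (0,0,1).
General solution: c_1e^(3t)(1,-5,3) + c_2e^(-3t)(0,1,-3) + c_3e^(t)(0,0,1).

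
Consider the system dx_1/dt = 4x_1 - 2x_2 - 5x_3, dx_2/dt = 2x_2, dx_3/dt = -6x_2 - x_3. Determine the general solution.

Coefficient matrix A = [[4, -2, -5], [0, 2, 0], [0, -6, -1]].
det(A - λI) = 0 gives eigenvalues λ = 4, 2, -1.
For λ=4: eigenvector (1,0,0).
For λ=2: eigenvector (-4,1,-2).
For λ=-1: eigenvector (1,0,1).
General solution: c_1e^(4t)(1,0,0) + c_2e^(2t)(-4,1,-2) + c_3e^(-t)(1,0,1).

x_1(t) = c_1e^(4t) - 4c_2e^(2t) + c_3e^(-t), x_2(t) = c_2e^(2t), x_3(t) = -2c_2e^(2t) + c_3e^(-t)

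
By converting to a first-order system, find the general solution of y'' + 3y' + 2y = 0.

y(t) = C_1e^(-2t) + C_2e^(-t)

Let x_1 = y, x_2 = y'. Then x_1' = x_2 and x_2' = -2x_1 - 3x_2.
A = [[0,1],[-2,-3]]; det(A-λI) = λ^2 + 3λ + 2.
Eigenvalues λ = -2, -1 with eigenvectors (1,-2), (1,-1).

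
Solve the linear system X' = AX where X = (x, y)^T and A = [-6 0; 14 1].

x(t) = K_1e^(-6t), y(t) = -2K_1e^(-6t) + K_2e^(t)

Coefficient matrix A = [[-6, 0], [14, 1]].
Characteristic polynomial det(A - λI) = λ^2 + 5λ - 6 = 0.
Eigenvalues λ = -6, 1.
For λ=-6: (A-λI) row 2 is [14, 7], so an eigenvector is (1, -2).
For λ=1: (A-λI) row 1 is [-7, 0], so an eigenvector is (0, 1).
General solution: K_1e^(-6t)(1,-2) + K_2e^(t)(0,1).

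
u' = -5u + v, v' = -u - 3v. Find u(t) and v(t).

u(t) = c_1e^(-4t) + c_2te^(-4t) + 2c_2e^(-4t), v(t) = c_1e^(-4t) + c_2te^(-4t) + 3c_2e^(-4t)

Coefficient matrix A = [[-5, 1], [-1, -3]].
Characteristic polynomial det(A - λI) = λ^2 + 8λ + 16 = 0.
Single eigenvalue λ = -4 with algebraic multiplicity 2.
Eigenvector v = (1,1); generalized eigenvector w with (A-λI)w=v is (2,3).
General solution: e^(-4t)[c_1·v + c_2·(t·v + w)].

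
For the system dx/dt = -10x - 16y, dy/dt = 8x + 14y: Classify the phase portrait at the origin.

A = [[-10,-16],[8,14]]; det(A-λI) = λ^2 - 4λ - 12.
λ = -2, 6: opposite signs.

saddle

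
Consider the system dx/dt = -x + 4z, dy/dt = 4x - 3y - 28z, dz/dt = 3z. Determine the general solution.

x(t) = C_1e^(3t) + C_3e^(-t), y(t) = -4C_1e^(3t) + C_2e^(-3t) + 2C_3e^(-t), z(t) = C_1e^(3t)

Coefficient matrix A = [[-1, 0, 4], [4, -3, -28], [0, 0, 3]].
det(A - λI) = 0 gives eigenvalues λ = 3, -3, -1.
For λ=3: eigenvector (1,-4,1).
For λ=-3: eigenvector (0,1,0).
For λ=-1: eigenvector (1,2,0).
General solution: C_1e^(3t)(1,-4,1) + C_2e^(-3t)(0,1,0) + C_3e^(-t)(1,2,0).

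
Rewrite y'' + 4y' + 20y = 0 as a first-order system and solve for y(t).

Let x_1 = y, x_2 = y'. Then x_1' = x_2 and x_2' = -20x_1 - 4x_2.
A = [[0,1],[-20,-4]]; det(A-λI) = λ^2 + 4λ + 20.
Eigenvalues λ = -2 ± 4i.

y(t) = C_1e^(-2t)cos(4t) + C_2e^(-2t)sin(4t)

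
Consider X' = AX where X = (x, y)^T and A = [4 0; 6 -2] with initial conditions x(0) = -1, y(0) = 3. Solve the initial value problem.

x(t) = -e^(4t), y(t) = -e^(4t) + 4e^(-2t)

Coefficient matrix A = [[4, 0], [6, -2]].
Characteristic polynomial det(A - λI) = λ^2 - 2λ - 8 = 0.
Eigenvalues λ = -2, 4.
For λ=-2: (A-λI) row 1 is [6, 0], so an eigenvector is (0, 1).
For λ=4: (A-λI) row 2 is [6, -6], so an eigenvector is (-1, -1).
General solution: K_1e^(-2t)(0,1) + K_2e^(4t)(-1,-1).
Applying x(0)=-1, y(0)=3 gives K_1=4, K_2=1.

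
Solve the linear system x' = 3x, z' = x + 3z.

x(t) = K_2e^(3t), z(t) = K_1e^(3t) + K_2te^(3t) + 2K_2e^(3t)

Coefficient matrix A = [[3, 0], [1, 3]].
Characteristic polynomial det(A - λI) = λ^2 - 6λ + 9 = 0.
Single eigenvalue λ = 3 with algebraic multiplicity 2.
Eigenvector v = (0,1); generalized eigenvector w with (A-λI)w=v is (1,2).
General solution: e^(3t)[K_1·v + K_2·(t·v + w)].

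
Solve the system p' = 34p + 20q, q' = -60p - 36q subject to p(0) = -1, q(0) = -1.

Coefficient matrix A = [[34, 20], [-60, -36]].
Characteristic polynomial det(A - λI) = λ^2 + 2λ - 24 = 0.
Eigenvalues λ = 4, -6.
For λ=4: (A-λI) row 1 is [30, 20], so an eigenvector is (-2, 3).
For λ=-6: (A-λI) row 1 is [40, 20], so an eigenvector is (-1, 2).
General solution: C_1e^(4t)(-2,3) + C_2e^(-6t)(-1,2).
Applying p(0)=-1, q(0)=-1 gives C_1=3, C_2=-5.

p(t) = -6e^(4t) + 5e^(-6t), q(t) = 9e^(4t) - 10e^(-6t)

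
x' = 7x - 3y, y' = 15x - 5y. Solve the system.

x(t) = C_1e^(t)sin(3t) - C_2e^(t)cos(3t), y(t) = 2C_1e^(t)sin(3t) - C_1e^(t)cos(3t) - C_2e^(t)sin(3t) - 2C_2e^(t)cos(3t)

Coefficient matrix A = [[7, -3], [15, -5]].
Characteristic polynomial det(A - λI) = λ^2 - 2λ + 10 = 0.
Eigenvalues λ = 1 ± 3i (complex conjugate pair).
For λ=1+3i: an eigenvector is (0,-1) - i(1,2) = (0 - i, -1 - 2i).
A real fundamental pair from Re and Im of e^((1+3i)t)v: X_1 = e^(t)(cos(3t)·(0,-1) + sin(3t)·(1,2)), X_2 = e^(t)(sin(3t)·(0,-1) - cos(3t)·(1,2)).
General solution: C_1X_1 + C_2X_2.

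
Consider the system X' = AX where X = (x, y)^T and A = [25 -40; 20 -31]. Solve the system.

x(t) = 3C_1e^(-3t)sin(4t) - C_1e^(-3t)cos(4t) - C_2e^(-3t)sin(4t) - 3C_2e^(-3t)cos(4t), y(t) = 2C_1e^(-3t)sin(4t) - C_1e^(-3t)cos(4t) - C_2e^(-3t)sin(4t) - 2C_2e^(-3t)cos(4t)

Coefficient matrix A = [[25, -40], [20, -31]].
Characteristic polynomial det(A - λI) = λ^2 + 6λ + 25 = 0.
Eigenvalues λ = -3 ± 4i (complex conjugate pair).
For λ=-3+4i: an eigenvector is (-1,-1) - i(3,2) = (-1 - 3i, -1 - 2i).
A real fundamental pair from Re and Im of e^((-3+4i)t)v: X_1 = e^(-3t)(cos(4t)·(-1,-1) + sin(4t)·(3,2)), X_2 = e^(-3t)(sin(4t)·(-1,-1) - cos(4t)·(3,2)).
General solution: C_1X_1 + C_2X_2.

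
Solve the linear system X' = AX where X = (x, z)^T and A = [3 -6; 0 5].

Coefficient matrix A = [[3, -6], [0, 5]].
Characteristic polynomial det(A - λI) = λ^2 - 8λ + 15 = 0.
Eigenvalues λ = 5, 3.
For λ=5: (A-λI) row 1 is [-2, -6], so an eigenvector is (3, -1).
For λ=3: (A-λI) row 1 is [0, -6], so an eigenvector is (1, 0).
General solution: K_1e^(5t)(3,-1) + K_2e^(3t)(1,0).

x(t) = 3K_1e^(5t) + K_2e^(3t), z(t) = -K_1e^(5t)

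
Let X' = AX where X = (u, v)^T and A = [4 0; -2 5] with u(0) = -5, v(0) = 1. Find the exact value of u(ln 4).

-1280

A = [[4,0],[-2,5]]; eigenvalues λ = 5, 4.
Eigenvectors: (0,1) for λ=5, (-1,-2) for λ=4.
From the initial condition, c_1 = 11, c_2 = 5.
u(ln 4) = (11)(4^5)(0) + (5)(4^4)(-1) = -1280.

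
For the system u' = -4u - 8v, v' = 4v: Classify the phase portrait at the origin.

saddle

A = [[-4,-8],[0,4]]; det(A-λI) = λ^2 - 16.
λ = 4, -4: opposite signs.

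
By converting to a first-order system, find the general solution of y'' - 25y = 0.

y(t) = c_1e^(-5t) + c_2e^(5t)

Let x_1 = y, x_2 = y'. Then x_1' = x_2 and x_2' = 25x_1.
A = [[0,1],[25,0]]; det(A-λI) = λ^2 - 25.
Eigenvalues λ = -5, 5 with eigenvectors (1,-5), (1,5).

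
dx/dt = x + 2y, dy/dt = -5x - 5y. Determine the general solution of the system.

Coefficient matrix A = [[1, 2], [-5, -5]].
Characteristic polynomial det(A - λI) = λ^2 + 4λ + 5 = 0.
Eigenvalues λ = -2 ± i (complex conjugate pair).
For λ=-2+i: an eigenvector is (1,-1) - i(1,-2) = (1 - i, -1 + 2i).
A real fundamental pair from Re and Im of e^((-2+i)t)v: X_1 = e^(-2t)(cos(t)·(1,-1) + sin(t)·(1,-2)), X_2 = e^(-2t)(sin(t)·(1,-1) - cos(t)·(1,-2)).
General solution: C_1X_1 + C_2X_2.

x(t) = C_1e^(-2t)sin(t) + C_1e^(-2t)cos(t) + C_2e^(-2t)sin(t) - C_2e^(-2t)cos(t), y(t) = -2C_1e^(-2t)sin(t) - C_1e^(-2t)cos(t) - C_2e^(-2t)sin(t) + 2C_2e^(-2t)cos(t)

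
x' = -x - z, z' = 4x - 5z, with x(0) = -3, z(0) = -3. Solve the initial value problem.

Coefficient matrix A = [[-1, -1], [4, -5]].
Characteristic polynomial det(A - λI) = λ^2 + 6λ + 9 = 0.
Single eigenvalue λ = -3 with algebraic multiplicity 2.
Eigenvector v = (-1,-2); generalized eigenvector w with (A-λI)w=v is (-1,-1).
General solution: e^(-3t)[C_1·v + C_2·(t·v + w)].
Applying x(0)=-3, z(0)=-3 gives C_1=0, C_2=3.

x(t) = -3te^(-3t) - 3e^(-3t), z(t) = -6te^(-3t) - 3e^(-3t)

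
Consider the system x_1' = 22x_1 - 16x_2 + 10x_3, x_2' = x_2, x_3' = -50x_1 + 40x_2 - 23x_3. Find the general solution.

x_1(t) = c_1e^(2t) - 4c_2e^(t) - 2c_3e^(-3t), x_2(t) = c_2e^(t), x_3(t) = -2c_1e^(2t) + 10c_2e^(t) + 5c_3e^(-3t)

Coefficient matrix A = [[22, -16, 10], [0, 1, 0], [-50, 40, -23]].
det(A - λI) = 0 gives eigenvalues λ = 2, 1, -3.
For λ=2: eigenvector (1,0,-2).
For λ=1: eigenvector (-4,1,10).
For λ=-3: eigenvector (-2,0,5).
General solution: c_1e^(2t)(1,0,-2) + c_2e^(t)(-4,1,10) + c_3e^(-3t)(-2,0,5).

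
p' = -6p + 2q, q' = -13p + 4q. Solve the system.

Coefficient matrix A = [[-6, 2], [-13, 4]].
Characteristic polynomial det(A - λI) = λ^2 + 2λ + 2 = 0.
Eigenvalues λ = -1 ± i (complex conjugate pair).
For λ=-1+i: an eigenvector is (1,3) - i(1,2) = (1 - i, 3 - 2i).
A real fundamental pair from Re and Im of e^((-1+i)t)v: X_1 = e^(-t)(cos(t)·(1,3) + sin(t)·(1,2)), X_2 = e^(-t)(sin(t)·(1,3) - cos(t)·(1,2)).
General solution: K_1X_1 + K_2X_2.

p(t) = K_1e^(-t)sin(t) + K_1e^(-t)cos(t) + K_2e^(-t)sin(t) - K_2e^(-t)cos(t), q(t) = 2K_1e^(-t)sin(t) + 3K_1e^(-t)cos(t) + 3K_2e^(-t)sin(t) - 2K_2e^(-t)cos(t)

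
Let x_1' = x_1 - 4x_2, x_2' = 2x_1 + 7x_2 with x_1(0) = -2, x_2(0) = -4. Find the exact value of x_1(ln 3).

A = [[1,-4],[2,7]]; eigenvalues λ = 3, 5.
Eigenvectors: (-2,1) for λ=3, (1,-1) for λ=5.
From the initial condition, c_1 = 6, c_2 = 10.
x_1(ln 3) = (6)(3^3)(-2) + (10)(3^5)(1) = 2106.

2106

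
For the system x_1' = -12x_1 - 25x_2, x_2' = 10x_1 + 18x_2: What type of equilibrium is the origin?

A = [[-12,-25],[10,18]]; det(A-λI) = λ^2 - 6λ + 34.
λ = 3 ± 5i: positive real part.

unstable spiral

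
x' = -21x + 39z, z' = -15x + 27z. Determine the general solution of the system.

Coefficient matrix A = [[-21, 39], [-15, 27]].
Characteristic polynomial det(A - λI) = λ^2 - 6λ + 18 = 0.
Eigenvalues λ = 3 ± 3i (complex conjugate pair).
For λ=3+3i: an eigenvector is (-2,-1) - i(3,2) = (-2 - 3i, -1 - 2i).
A real fundamental pair from Re and Im of e^((3+3i)t)v: X_1 = e^(3t)(cos(3t)·(-2,-1) + sin(3t)·(3,2)), X_2 = e^(3t)(sin(3t)·(-2,-1) - cos(3t)·(3,2)).
General solution: C_1X_1 + C_2X_2.

x(t) = 3C_1e^(3t)sin(3t) - 2C_1e^(3t)cos(3t) - 2C_2e^(3t)sin(3t) - 3C_2e^(3t)cos(3t), z(t) = 2C_1e^(3t)sin(3t) - C_1e^(3t)cos(3t) - C_2e^(3t)sin(3t) - 2C_2e^(3t)cos(3t)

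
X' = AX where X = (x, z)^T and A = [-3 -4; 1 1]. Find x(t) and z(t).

x(t) = -2c_1e^(-t) - 2c_2te^(-t) + c_2e^(-t), z(t) = c_1e^(-t) + c_2te^(-t)

Coefficient matrix A = [[-3, -4], [1, 1]].
Characteristic polynomial det(A - λI) = λ^2 + 2λ + 1 = 0.
Single eigenvalue λ = -1 with algebraic multiplicity 2.
Eigenvector v = (-2,1); generalized eigenvector w with (A-λI)w=v is (1,0).
General solution: e^(-t)[c_1·v + c_2·(t·v + w)].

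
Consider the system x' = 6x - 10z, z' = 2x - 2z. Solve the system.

Coefficient matrix A = [[6, -10], [2, -2]].
Characteristic polynomial det(A - λI) = λ^2 - 4λ + 8 = 0.
Eigenvalues λ = 2 ± 2i (complex conjugate pair).
For λ=2+2i: an eigenvector is (2,1) - i(-1,0) = (2 + i, 1).
A real fundamental pair from Re and Im of e^((2+2i)t)v: X_1 = e^(2t)(cos(2t)·(2,1) + sin(2t)·(-1,0)), X_2 = e^(2t)(sin(2t)·(2,1) - cos(2t)·(-1,0)).
General solution: C_1X_1 + C_2X_2.

x(t) = -C_1e^(2t)sin(2t) + 2C_1e^(2t)cos(2t) + 2C_2e^(2t)sin(2t) + C_2e^(2t)cos(2t), z(t) = C_1e^(2t)cos(2t) + C_2e^(2t)sin(2t)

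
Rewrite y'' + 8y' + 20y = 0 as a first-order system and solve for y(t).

Let x_1 = y, x_2 = y'. Then x_1' = x_2 and x_2' = -20x_1 - 8x_2.
A = [[0,1],[-20,-8]]; det(A-λI) = λ^2 + 8λ + 20.
Eigenvalues λ = -4 ± 2i.

y(t) = C_1e^(-4t)cos(2t) + C_2e^(-4t)sin(2t)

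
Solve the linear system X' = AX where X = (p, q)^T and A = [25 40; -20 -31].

Coefficient matrix A = [[25, 40], [-20, -31]].
Characteristic polynomial det(A - λI) = λ^2 + 6λ + 25 = 0.
Eigenvalues λ = -3 ± 4i (complex conjugate pair).
For λ=-3+4i: an eigenvector is (3,-2) - i(1,-1) = (3 - i, -2 + i).
A real fundamental pair from Re and Im of e^((-3+4i)t)v: X_1 = e^(-3t)(cos(4t)·(3,-2) + sin(4t)·(1,-1)), X_2 = e^(-3t)(sin(4t)·(3,-2) - cos(4t)·(1,-1)).
General solution: K_1X_1 + K_2X_2.

p(t) = K_1e^(-3t)sin(4t) + 3K_1e^(-3t)cos(4t) + 3K_2e^(-3t)sin(4t) - K_2e^(-3t)cos(4t), q(t) = -K_1e^(-3t)sin(4t) - 2K_1e^(-3t)cos(4t) - 2K_2e^(-3t)sin(4t) + K_2e^(-3t)cos(4t)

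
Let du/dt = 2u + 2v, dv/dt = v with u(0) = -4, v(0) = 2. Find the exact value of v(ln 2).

A = [[2,2],[0,1]]; eigenvalues λ = 2, 1.
Eigenvectors: (-1,0) for λ=2, (2,-1) for λ=1.
From the initial condition, c_1 = 0, c_2 = -2.
v(ln 2) = (0)(2^2)(0) + (-2)(2^1)(-1) = 4.

4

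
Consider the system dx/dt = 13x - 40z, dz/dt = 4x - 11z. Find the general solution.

x(t) = 3c_1e^(t)sin(4t) + c_1e^(t)cos(4t) + c_2e^(t)sin(4t) - 3c_2e^(t)cos(4t), z(t) = c_1e^(t)sin(4t) - c_2e^(t)cos(4t)

Coefficient matrix A = [[13, -40], [4, -11]].
Characteristic polynomial det(A - λI) = λ^2 - 2λ + 17 = 0.
Eigenvalues λ = 1 ± 4i (complex conjugate pair).
For λ=1+4i: an eigenvector is (1,0) - i(3,1) = (1 - 3i, 0 - i).
A real fundamental pair from Re and Im of e^((1+4i)t)v: X_1 = e^(t)(cos(4t)·(1,0) + sin(4t)·(3,1)), X_2 = e^(t)(sin(4t)·(1,0) - cos(4t)·(3,1)).
General solution: c_1X_1 + c_2X_2.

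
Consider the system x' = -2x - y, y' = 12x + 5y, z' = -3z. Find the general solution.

x(t) = c_1e^(t) - c_3e^(2t), y(t) = -3c_1e^(t) + 4c_3e^(2t), z(t) = c_2e^(-3t)

Coefficient matrix A = [[-2, -1, 0], [12, 5, 0], [0, 0, -3]].
det(A - λI) = 0 gives eigenvalues λ = 1, -3, 2.
For λ=1: eigenvector (1,-3,0).
For λ=-3: eigenvector (0,0,1).
For λ=2: eigenvector (-1,4,0).
General solution: c_1e^(t)(1,-3,0) + c_2e^(-3t)(0,0,1) + c_3e^(2t)(-1,4,0).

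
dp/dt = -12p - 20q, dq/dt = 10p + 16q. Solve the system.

Coefficient matrix A = [[-12, -20], [10, 16]].
Characteristic polynomial det(A - λI) = λ^2 - 4λ + 8 = 0.
Eigenvalues λ = 2 ± 2i (complex conjugate pair).
For λ=2+2i: an eigenvector is (-3,2) - i(1,-1) = (-3 - i, 2 + i).
A real fundamental pair from Re and Im of e^((2+2i)t)v: X_1 = e^(2t)(cos(2t)·(-3,2) + sin(2t)·(1,-1)), X_2 = e^(2t)(sin(2t)·(-3,2) - cos(2t)·(1,-1)).
General solution: C_1X_1 + C_2X_2.

p(t) = C_1e^(2t)sin(2t) - 3C_1e^(2t)cos(2t) - 3C_2e^(2t)sin(2t) - C_2e^(2t)cos(2t), q(t) = -C_1e^(2t)sin(2t) + 2C_1e^(2t)cos(2t) + 2C_2e^(2t)sin(2t) + C_2e^(2t)cos(2t)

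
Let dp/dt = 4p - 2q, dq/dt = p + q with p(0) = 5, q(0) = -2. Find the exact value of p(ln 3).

A = [[4,-2],[1,1]]; eigenvalues λ = 2, 3.
Eigenvectors: (-1,-1) for λ=2, (-2,-1) for λ=3.
From the initial condition, c_1 = 9, c_2 = -7.
p(ln 3) = (9)(3^2)(-1) + (-7)(3^3)(-2) = 297.

297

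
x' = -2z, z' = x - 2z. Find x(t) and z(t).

x(t) = K_1e^(-t)sin(t) - K_1e^(-t)cos(t) - K_2e^(-t)sin(t) - K_2e^(-t)cos(t), z(t) = -K_1e^(-t)cos(t) - K_2e^(-t)sin(t)

Coefficient matrix A = [[0, -2], [1, -2]].
Characteristic polynomial det(A - λI) = λ^2 + 2λ + 2 = 0.
Eigenvalues λ = -1 ± i (complex conjugate pair).
For λ=-1+i: an eigenvector is (-1,-1) - i(1,0) = (-1 - i, -1).
A real fundamental pair from Re and Im of e^((-1+i)t)v: X_1 = e^(-t)(cos(t)·(-1,-1) + sin(t)·(1,0)), X_2 = e^(-t)(sin(t)·(-1,-1) - cos(t)·(1,0)).
General solution: K_1X_1 + K_2X_2.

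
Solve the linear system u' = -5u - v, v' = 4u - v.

Coefficient matrix A = [[-5, -1], [4, -1]].
Characteristic polynomial det(A - λI) = λ^2 + 6λ + 9 = 0.
Single eigenvalue λ = -3 with algebraic multiplicity 2.
Eigenvector v = (-1,2); generalized eigenvector w with (A-λI)w=v is (-1,3).
General solution: e^(-3t)[c_1·v + c_2·(t·v + w)].

u(t) = -c_1e^(-3t) - c_2te^(-3t) - c_2e^(-3t), v(t) = 2c_1e^(-3t) + 2c_2te^(-3t) + 3c_2e^(-3t)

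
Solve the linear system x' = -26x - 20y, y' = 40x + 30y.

Coefficient matrix A = [[-26, -20], [40, 30]].
Characteristic polynomial det(A - λI) = λ^2 - 4λ + 20 = 0.
Eigenvalues λ = 2 ± 4i (complex conjugate pair).
For λ=2+4i: an eigenvector is (-1,1) - i(2,-3) = (-1 - 2i, 1 + 3i).
A real fundamental pair from Re and Im of e^((2+4i)t)v: X_1 = e^(2t)(cos(4t)·(-1,1) + sin(4t)·(2,-3)), X_2 = e^(2t)(sin(4t)·(-1,1) - cos(4t)·(2,-3)).
General solution: K_1X_1 + K_2X_2.

x(t) = 2K_1e^(2t)sin(4t) - K_1e^(2t)cos(4t) - K_2e^(2t)sin(4t) - 2K_2e^(2t)cos(4t), y(t) = -3K_1e^(2t)sin(4t) + K_1e^(2t)cos(4t) + K_2e^(2t)sin(4t) + 3K_2e^(2t)cos(4t)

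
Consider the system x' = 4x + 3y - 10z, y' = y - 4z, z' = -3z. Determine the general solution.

Coefficient matrix A = [[4, 3, -10], [0, 1, -4], [0, 0, -3]].
det(A - λI) = 0 gives eigenvalues λ = 4, 1, -3.
For λ=4: eigenvector (1,0,0).
For λ=1: eigenvector (-1,1,0).
For λ=-3: eigenvector (1,1,1).
General solution: K_1e^(4t)(1,0,0) + K_2e^(t)(-1,1,0) + K_3e^(-3t)(1,1,1).

x(t) = K_1e^(4t) - K_2e^(t) + K_3e^(-3t), y(t) = K_2e^(t) + K_3e^(-3t), z(t) = K_3e^(-3t)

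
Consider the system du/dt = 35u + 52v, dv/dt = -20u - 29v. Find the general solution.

u(t) = 3C_1e^(3t)sin(4t) + 2C_1e^(3t)cos(4t) + 2C_2e^(3t)sin(4t) - 3C_2e^(3t)cos(4t), v(t) = -2C_1e^(3t)sin(4t) - C_1e^(3t)cos(4t) - C_2e^(3t)sin(4t) + 2C_2e^(3t)cos(4t)

Coefficient matrix A = [[35, 52], [-20, -29]].
Characteristic polynomial det(A - λI) = λ^2 - 6λ + 25 = 0.
Eigenvalues λ = 3 ± 4i (complex conjugate pair).
For λ=3+4i: an eigenvector is (2,-1) - i(3,-2) = (2 - 3i, -1 + 2i).
A real fundamental pair from Re and Im of e^((3+4i)t)v: X_1 = e^(3t)(cos(4t)·(2,-1) + sin(4t)·(3,-2)), X_2 = e^(3t)(sin(4t)·(2,-1) - cos(4t)·(3,-2)).
General solution: C_1X_1 + C_2X_2.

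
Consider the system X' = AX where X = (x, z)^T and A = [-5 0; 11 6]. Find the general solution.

x(t) = c_1e^(-5t), z(t) = -c_1e^(-5t) - c_2e^(6t)

Coefficient matrix A = [[-5, 0], [11, 6]].
Characteristic polynomial det(A - λI) = λ^2 - λ - 30 = 0.
Eigenvalues λ = -5, 6.
For λ=-5: (A-λI) row 2 is [11, 11], so an eigenvector is (1, -1).
For λ=6: (A-λI) row 1 is [-11, 0], so an eigenvector is (0, -1).
General solution: c_1e^(-5t)(1,-1) + c_2e^(6t)(0,-1).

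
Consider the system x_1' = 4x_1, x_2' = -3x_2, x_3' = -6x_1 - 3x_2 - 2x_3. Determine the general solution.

Coefficient matrix A = [[4, 0, 0], [0, -3, 0], [-6, -3, -2]].
det(A - λI) = 0 gives eigenvalues λ = 4, -2, -3.
For λ=4: eigenvector (1,0,-1).
For λ=-2: eigenvector (0,0,1).
For λ=-3: eigenvector (0,1,3).
General solution: c_1e^(4t)(1,0,-1) + c_2e^(-2t)(0,0,1) + c_3e^(-3t)(0,1,3).

x_1(t) = c_1e^(4t), x_2(t) = c_3e^(-3t), x_3(t) = -c_1e^(4t) + c_2e^(-2t) + 3c_3e^(-3t)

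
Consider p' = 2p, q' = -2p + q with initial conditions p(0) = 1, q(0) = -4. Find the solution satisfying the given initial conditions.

p(t) = e^(2t), q(t) = -2e^(2t) - 2e^(t)

Coefficient matrix A = [[2, 0], [-2, 1]].
Characteristic polynomial det(A - λI) = λ^2 - 3λ + 2 = 0.
Eigenvalues λ = 2, 1.
For λ=2: (A-λI) row 2 is [-2, -1], so an eigenvector is (1, -2).
For λ=1: (A-λI) row 1 is [1, 0], so an eigenvector is (0, 1).
General solution: K_1e^(2t)(1,-2) + K_2e^(t)(0,1).
Applying p(0)=1, q(0)=-4 gives K_1=1, K_2=-2.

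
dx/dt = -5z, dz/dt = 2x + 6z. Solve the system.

Coefficient matrix A = [[0, -5], [2, 6]].
Characteristic polynomial det(A - λI) = λ^2 - 6λ + 10 = 0.
Eigenvalues λ = 3 ± i (complex conjugate pair).
For λ=3+i: an eigenvector is (-2,1) - i(1,-1) = (-2 - i, 1 + i).
A real fundamental pair from Re and Im of e^((3+i)t)v: X_1 = e^(3t)(cos(t)·(-2,1) + sin(t)·(1,-1)), X_2 = e^(3t)(sin(t)·(-2,1) - cos(t)·(1,-1)).
General solution: K_1X_1 + K_2X_2.

x(t) = K_1e^(3t)sin(t) - 2K_1e^(3t)cos(t) - 2K_2e^(3t)sin(t) - K_2e^(3t)cos(t), z(t) = -K_1e^(3t)sin(t) + K_1e^(3t)cos(t) + K_2e^(3t)sin(t) + K_2e^(3t)cos(t)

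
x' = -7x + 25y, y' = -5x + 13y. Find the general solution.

x(t) = -2C_1e^(3t)sin(5t) + C_1e^(3t)cos(5t) + C_2e^(3t)sin(5t) + 2C_2e^(3t)cos(5t), y(t) = -C_1e^(3t)sin(5t) + C_2e^(3t)cos(5t)

Coefficient matrix A = [[-7, 25], [-5, 13]].
Characteristic polynomial det(A - λI) = λ^2 - 6λ + 34 = 0.
Eigenvalues λ = 3 ± 5i (complex conjugate pair).
For λ=3+5i: an eigenvector is (1,0) - i(-2,-1) = (1 + 2i, 0 + i).
A real fundamental pair from Re and Im of e^((3+5i)t)v: X_1 = e^(3t)(cos(5t)·(1,0) + sin(5t)·(-2,-1)), X_2 = e^(3t)(sin(5t)·(1,0) - cos(5t)·(-2,-1)).
General solution: C_1X_1 + C_2X_2.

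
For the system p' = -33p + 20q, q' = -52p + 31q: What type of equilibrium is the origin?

A = [[-33,20],[-52,31]]; det(A-λI) = λ^2 + 2λ + 17.
λ = -1 ± 4i: negative real part.

stable spiral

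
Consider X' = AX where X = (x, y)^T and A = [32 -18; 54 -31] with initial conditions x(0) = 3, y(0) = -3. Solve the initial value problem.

x(t) = 18e^(5t) - 15e^(-4t), y(t) = 27e^(5t) - 30e^(-4t)

Coefficient matrix A = [[32, -18], [54, -31]].
Characteristic polynomial det(A - λI) = λ^2 - λ - 20 = 0.
Eigenvalues λ = -4, 5.
For λ=-4: (A-λI) row 1 is [36, -18], so an eigenvector is (-1, -2).
For λ=5: (A-λI) row 1 is [27, -18], so an eigenvector is (-2, -3).
General solution: C_1e^(-4t)(-1,-2) + C_2e^(5t)(-2,-3).
Applying x(0)=3, y(0)=-3 gives C_1=15, C_2=-9.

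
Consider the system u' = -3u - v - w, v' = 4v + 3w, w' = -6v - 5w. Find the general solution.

Coefficient matrix A = [[-3, -1, -1], [0, 4, 3], [0, -6, -5]].
det(A - λI) = 0 gives eigenvalues λ = -3, -2, 1.
For λ=-3: eigenvector (1,0,0).
For λ=-2: eigenvector (-1,-1,2).
For λ=1: eigenvector (0,-1,1).
General solution: C_1e^(-3t)(1,0,0) + C_2e^(-2t)(-1,-1,2) + C_3e^(t)(0,-1,1).

u(t) = C_1e^(-3t) - C_2e^(-2t), v(t) = -C_2e^(-2t) - C_3e^(t), w(t) = 2C_2e^(-2t) + C_3e^(t)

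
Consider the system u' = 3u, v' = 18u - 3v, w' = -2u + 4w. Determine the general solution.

u(t) = c_1e^(3t), v(t) = 3c_1e^(3t) + c_2e^(-3t), w(t) = 2c_1e^(3t) + c_3e^(4t)

Coefficient matrix A = [[3, 0, 0], [18, -3, 0], [-2, 0, 4]].
det(A - λI) = 0 gives eigenvalues λ = 3, -3, 4.
For λ=3: eigenvector (1,3,2).
For λ=-3: eigenvector (0,1,0).
For λ=4: eigenvector (0,0,1).
General solution: c_1e^(3t)(1,3,2) + c_2e^(-3t)(0,1,0) + c_3e^(4t)(0,0,1).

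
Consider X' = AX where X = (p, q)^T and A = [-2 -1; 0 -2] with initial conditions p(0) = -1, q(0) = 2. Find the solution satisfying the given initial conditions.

Coefficient matrix A = [[-2, -1], [0, -2]].
Characteristic polynomial det(A - λI) = λ^2 + 4λ + 4 = 0.
Single eigenvalue λ = -2 with algebraic multiplicity 2.
Eigenvector v = (1,0); generalized eigenvector w with (A-λI)w=v is (-3,-1).
General solution: e^(-2t)[K_1·v + K_2·(t·v + w)].
Applying p(0)=-1, q(0)=2 gives K_1=-7, K_2=-2.

p(t) = -2te^(-2t) - e^(-2t), q(t) = 2e^(-2t)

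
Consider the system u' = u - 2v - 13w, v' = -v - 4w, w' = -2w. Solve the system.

u(t) = c_1e^(t) + c_2e^(-t) + 7c_3e^(-2t), v(t) = c_2e^(-t) + 4c_3e^(-2t), w(t) = c_3e^(-2t)

Coefficient matrix A = [[1, -2, -13], [0, -1, -4], [0, 0, -2]].
det(A - λI) = 0 gives eigenvalues λ = 1, -1, -2.
For λ=1: eigenvector (1,0,0).
For λ=-1: eigenvector (1,1,0).
For λ=-2: eigenvector (7,4,1).
General solution: c_1e^(t)(1,0,0) + c_2e^(-t)(1,1,0) + c_3e^(-2t)(7,4,1).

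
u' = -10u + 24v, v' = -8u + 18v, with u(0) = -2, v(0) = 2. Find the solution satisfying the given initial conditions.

u(t) = 18e^(6t) - 20e^(2t), v(t) = 12e^(6t) - 10e^(2t)

Coefficient matrix A = [[-10, 24], [-8, 18]].
Characteristic polynomial det(A - λI) = λ^2 - 8λ + 12 = 0.
Eigenvalues λ = 6, 2.
For λ=6: (A-λI) row 1 is [-16, 24], so an eigenvector is (3, 2).
For λ=2: (A-λI) row 1 is [-12, 24], so an eigenvector is (2, 1).
General solution: K_1e^(6t)(3,2) + K_2e^(2t)(2,1).
Applying u(0)=-2, v(0)=2 gives K_1=6, K_2=-10.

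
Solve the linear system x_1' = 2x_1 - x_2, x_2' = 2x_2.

x_1(t) = -C_1e^(2t) - C_2te^(2t) + C_2e^(2t), x_2(t) = C_2e^(2t)

Coefficient matrix A = [[2, -1], [0, 2]].
Characteristic polynomial det(A - λI) = λ^2 - 4λ + 4 = 0.
Single eigenvalue λ = 2 with algebraic multiplicity 2.
Eigenvector v = (-1,0); generalized eigenvector w with (A-λI)w=v is (1,1).
General solution: e^(2t)[C_1·v + C_2·(t·v + w)].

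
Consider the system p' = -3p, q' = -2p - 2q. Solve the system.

p(t) = K_2e^(-3t), q(t) = -K_1e^(-2t) + 2K_2e^(-3t)

Coefficient matrix A = [[-3, 0], [-2, -2]].
Characteristic polynomial det(A - λI) = λ^2 + 5λ + 6 = 0.
Eigenvalues λ = -2, -3.
For λ=-2: (A-λI) row 1 is [-1, 0], so an eigenvector is (0, -1).
For λ=-3: (A-λI) row 2 is [-2, 1], so an eigenvector is (1, 2).
General solution: K_1e^(-2t)(0,-1) + K_2e^(-3t)(1,2).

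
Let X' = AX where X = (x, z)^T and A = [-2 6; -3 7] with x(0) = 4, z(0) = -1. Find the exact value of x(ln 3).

A = [[-2,6],[-3,7]]; eigenvalues λ = 4, 1.
Eigenvectors: (-1,-1) for λ=4, (2,1) for λ=1.
From the initial condition, c_1 = 6, c_2 = 5.
x(ln 3) = (6)(3^4)(-1) + (5)(3^1)(2) = -456.

-456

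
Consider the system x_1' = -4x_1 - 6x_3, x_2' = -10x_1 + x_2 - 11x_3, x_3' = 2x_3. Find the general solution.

Coefficient matrix A = [[-4, 0, -6], [-10, 1, -11], [0, 0, 2]].
det(A - λI) = 0 gives eigenvalues λ = -4, 1, 2.
For λ=-4: eigenvector (1,2,0).
For λ=1: eigenvector (0,1,0).
For λ=2: eigenvector (1,1,-1).
General solution: K_1e^(-4t)(1,2,0) + K_2e^(t)(0,1,0) + K_3e^(2t)(1,1,-1).

x_1(t) = K_1e^(-4t) + K_3e^(2t), x_2(t) = 2K_1e^(-4t) + K_2e^(t) + K_3e^(2t), x_3(t) = -K_3e^(2t)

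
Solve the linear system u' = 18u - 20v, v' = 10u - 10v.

u(t) = -3c_1e^(4t)sin(2t) + c_1e^(4t)cos(2t) + c_2e^(4t)sin(2t) + 3c_2e^(4t)cos(2t), v(t) = -2c_1e^(4t)sin(2t) + c_1e^(4t)cos(2t) + c_2e^(4t)sin(2t) + 2c_2e^(4t)cos(2t)

Coefficient matrix A = [[18, -20], [10, -10]].
Characteristic polynomial det(A - λI) = λ^2 - 8λ + 20 = 0.
Eigenvalues λ = 4 ± 2i (complex conjugate pair).
For λ=4+2i: an eigenvector is (1,1) - i(-3,-2) = (1 + 3i, 1 + 2i).
A real fundamental pair from Re and Im of e^((4+2i)t)v: X_1 = e^(4t)(cos(2t)·(1,1) + sin(2t)·(-3,-2)), X_2 = e^(4t)(sin(2t)·(1,1) - cos(2t)·(-3,-2)).
General solution: c_1X_1 + c_2X_2.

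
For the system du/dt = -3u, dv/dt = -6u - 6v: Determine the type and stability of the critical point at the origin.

A = [[-3,0],[-6,-6]]; det(A-λI) = λ^2 + 9λ + 18.
λ = -3, -6: both negative.

stable node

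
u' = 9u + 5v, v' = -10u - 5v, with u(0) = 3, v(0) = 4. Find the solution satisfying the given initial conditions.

Coefficient matrix A = [[9, 5], [-10, -5]].
Characteristic polynomial det(A - λI) = λ^2 - 4λ + 5 = 0.
Eigenvalues λ = 2 ± i (complex conjugate pair).
For λ=2+i: an eigenvector is (2,-3) - i(-1,1) = (2 + i, -3 - i).
A real fundamental pair from Re and Im of e^((2+i)t)v: X_1 = e^(2t)(cos(t)·(2,-3) + sin(t)·(-1,1)), X_2 = e^(2t)(sin(t)·(2,-3) - cos(t)·(-1,1)).
General solution: C_1X_1 + C_2X_2.
Applying u(0)=3, v(0)=4 gives C_1=-7, C_2=17.

u(t) = 41e^(2t)sin(t) + 3e^(2t)cos(t), v(t) = -58e^(2t)sin(t) + 4e^(2t)cos(t)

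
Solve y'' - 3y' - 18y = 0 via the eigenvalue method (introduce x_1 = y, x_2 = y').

y(t) = c_1e^(6t) + c_2e^(-3t)

Let x_1 = y, x_2 = y'. Then x_1' = x_2 and x_2' = 18x_1 + 3x_2.
A = [[0,1],[18,3]]; det(A-λI) = λ^2 - 3λ - 18.
Eigenvalues λ = 6, -3 with eigenvectors (1,6), (1,-3).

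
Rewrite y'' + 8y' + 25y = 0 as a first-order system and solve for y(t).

y(t) = C_1e^(-4t)cos(3t) + C_2e^(-4t)sin(3t)

Let x_1 = y, x_2 = y'. Then x_1' = x_2 and x_2' = -25x_1 - 8x_2.
A = [[0,1],[-25,-8]]; det(A-λI) = λ^2 + 8λ + 25.
Eigenvalues λ = -4 ± 3i.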